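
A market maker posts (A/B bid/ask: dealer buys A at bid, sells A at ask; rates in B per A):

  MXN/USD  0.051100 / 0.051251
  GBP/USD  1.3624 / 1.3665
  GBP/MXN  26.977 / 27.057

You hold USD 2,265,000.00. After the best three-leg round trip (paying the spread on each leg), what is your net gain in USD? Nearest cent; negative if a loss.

Best loop USD → GBP → MXN → USD:
USD 2,265,000.00 ÷ 1.3665 (buy GBP at ask) = GBP 1,657,519.21
GBP 1,657,519.21 × 26.977 (sell GBP at bid) = MXN 44,714,895.72
MXN 44,714,895.72 × 0.051100 (sell MXN at bid) = USD 2,284,931.17

Net profit: USD 19,931.17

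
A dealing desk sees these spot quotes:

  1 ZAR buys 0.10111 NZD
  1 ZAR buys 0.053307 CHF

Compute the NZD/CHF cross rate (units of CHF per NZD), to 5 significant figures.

NZD/CHF = 0.52722

1 NZD ÷ 0.10111 = 9.89022 ZAR
9.89022 ZAR × 0.053307 = 0.527218 CHF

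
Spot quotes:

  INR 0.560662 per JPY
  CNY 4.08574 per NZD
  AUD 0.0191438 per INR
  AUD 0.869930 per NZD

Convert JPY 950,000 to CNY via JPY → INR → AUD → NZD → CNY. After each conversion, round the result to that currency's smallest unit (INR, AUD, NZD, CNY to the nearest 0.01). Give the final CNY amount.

CNY 47,889.37

JPY 950,000 × 0.560662 = INR 532,628.90
INR 532,628.90 × 0.0191438 = AUD 10,196.54
AUD 10,196.54 ÷ 0.869930 = NZD 11,721.10
NZD 11,721.10 × 4.08574 = CNY 47,889.37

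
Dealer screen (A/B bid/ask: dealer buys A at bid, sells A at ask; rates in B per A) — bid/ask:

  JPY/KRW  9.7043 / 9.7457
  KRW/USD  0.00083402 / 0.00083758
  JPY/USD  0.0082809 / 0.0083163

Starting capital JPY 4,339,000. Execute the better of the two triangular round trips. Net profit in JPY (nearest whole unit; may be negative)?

Best loop JPY → USD → KRW → JPY:
JPY 4,339,000 × 0.0082809 (sell JPY at bid) = USD 35,930.83
USD 35,930.83 ÷ 0.00083758 (buy KRW at ask) = KRW 42,898,380
KRW 42,898,380 ÷ 9.7457 (buy JPY at ask) = JPY 4,401,775

Net profit: JPY 62,775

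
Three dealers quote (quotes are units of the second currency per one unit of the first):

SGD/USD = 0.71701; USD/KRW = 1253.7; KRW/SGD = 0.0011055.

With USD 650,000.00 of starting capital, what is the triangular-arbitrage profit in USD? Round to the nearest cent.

Profitable loop is USD → SGD → KRW → USD:
USD 650,000.00 ÷ 0.71701 = SGD 906,542.45
SGD 906,542.45 ÷ 0.0011055 = KRW 820,029,351
KRW 820,029,351 ÷ 1253.7 = USD 654,087.38
Profit = USD 654,087.38 − USD 650,000.00

Profit: USD 4,087.38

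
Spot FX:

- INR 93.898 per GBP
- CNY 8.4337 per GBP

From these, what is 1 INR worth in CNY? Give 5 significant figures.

1 INR ÷ 93.898 = 0.0106499 GBP
0.0106499 GBP × 8.4337 = 0.0898177 CNY

INR/CNY = 0.089818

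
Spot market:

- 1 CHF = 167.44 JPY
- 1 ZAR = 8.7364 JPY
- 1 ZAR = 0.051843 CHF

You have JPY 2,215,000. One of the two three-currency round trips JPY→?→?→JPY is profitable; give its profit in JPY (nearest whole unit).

Profitable loop is JPY → CHF → ZAR → JPY:
JPY 2,215,000 ÷ 167.44 = CHF 13,228.62
CHF 13,228.62 ÷ 0.051843 = ZAR 255,166.93
ZAR 255,166.93 × 8.7364 = JPY 2,229,240
Profit = JPY 2,229,240 − JPY 2,215,000

Profit: JPY 14,240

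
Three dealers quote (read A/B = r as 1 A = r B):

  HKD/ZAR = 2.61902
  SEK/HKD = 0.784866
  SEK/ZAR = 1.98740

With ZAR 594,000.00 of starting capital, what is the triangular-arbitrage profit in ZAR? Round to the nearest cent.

Profit: ZAR 20,377.77

Profitable loop is ZAR → SEK → HKD → ZAR:
ZAR 594,000.00 ÷ 1.98740 = SEK 298,882.96
SEK 298,882.96 × 0.784866 = HKD 234,583.08
HKD 234,583.08 × 2.61902 = ZAR 614,377.77
Profit = ZAR 614,377.77 − ZAR 594,000.00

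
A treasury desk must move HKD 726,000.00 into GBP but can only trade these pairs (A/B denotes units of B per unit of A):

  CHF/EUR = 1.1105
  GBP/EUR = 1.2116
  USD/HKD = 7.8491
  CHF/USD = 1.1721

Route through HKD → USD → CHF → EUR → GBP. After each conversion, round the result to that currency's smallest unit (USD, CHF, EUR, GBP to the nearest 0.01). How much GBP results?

GBP 72,328.82

HKD 726,000.00 ÷ 7.8491 = USD 92,494.68
USD 92,494.68 ÷ 1.1721 = CHF 78,913.64
CHF 78,913.64 × 1.1105 = EUR 87,633.60
EUR 87,633.60 ÷ 1.2116 = GBP 72,328.82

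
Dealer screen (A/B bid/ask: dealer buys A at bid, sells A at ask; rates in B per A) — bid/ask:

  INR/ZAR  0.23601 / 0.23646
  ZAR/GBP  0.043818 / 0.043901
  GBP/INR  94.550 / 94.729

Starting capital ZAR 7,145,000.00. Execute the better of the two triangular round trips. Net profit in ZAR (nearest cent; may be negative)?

Net profit: ZAR 120,862.62

Best loop ZAR → INR → GBP → ZAR:
ZAR 7,145,000.00 ÷ 0.23646 (buy INR at ask) = INR 30,216,527.11
INR 30,216,527.11 ÷ 94.729 (buy GBP at ask) = GBP 318,978.63
GBP 318,978.63 ÷ 0.043901 (buy ZAR at ask) = ZAR 7,265,862.62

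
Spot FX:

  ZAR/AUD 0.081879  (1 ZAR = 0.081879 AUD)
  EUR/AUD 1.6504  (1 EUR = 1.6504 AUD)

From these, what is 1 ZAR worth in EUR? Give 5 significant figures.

ZAR/EUR = 0.049612

1 ZAR × 0.081879 = 0.081879 AUD
0.081879 AUD ÷ 1.6504 = 0.0496116 EUR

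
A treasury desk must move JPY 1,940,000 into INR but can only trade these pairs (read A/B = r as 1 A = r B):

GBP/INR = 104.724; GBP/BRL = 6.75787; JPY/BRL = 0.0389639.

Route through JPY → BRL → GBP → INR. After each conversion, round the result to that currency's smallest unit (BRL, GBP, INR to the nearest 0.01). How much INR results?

INR 1,171,387.16

JPY 1,940,000 × 0.0389639 = BRL 75,589.97
BRL 75,589.97 ÷ 6.75787 = GBP 11,185.47
GBP 11,185.47 × 104.724 = INR 1,171,387.16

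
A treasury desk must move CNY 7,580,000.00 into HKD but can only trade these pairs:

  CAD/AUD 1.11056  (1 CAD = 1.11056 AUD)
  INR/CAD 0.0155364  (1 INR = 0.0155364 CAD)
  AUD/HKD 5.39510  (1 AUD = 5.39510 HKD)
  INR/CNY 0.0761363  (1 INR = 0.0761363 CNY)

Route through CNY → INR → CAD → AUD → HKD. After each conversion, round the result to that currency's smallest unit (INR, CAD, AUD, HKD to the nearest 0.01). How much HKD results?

HKD 9,267,644.30

CNY 7,580,000.00 ÷ 0.0761363 = INR 99,558,292.17
INR 99,558,292.17 × 0.0155364 = CAD 1,546,777.45
CAD 1,546,777.45 × 1.11056 = AUD 1,717,789.16
AUD 1,717,789.16 × 5.39510 = HKD 9,267,644.30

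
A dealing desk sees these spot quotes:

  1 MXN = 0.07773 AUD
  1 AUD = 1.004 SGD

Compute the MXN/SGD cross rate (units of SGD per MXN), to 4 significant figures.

1 MXN × 0.07773 = 0.07773 AUD
0.07773 AUD × 1.004 = 0.0780409 SGD

MXN/SGD = 0.07804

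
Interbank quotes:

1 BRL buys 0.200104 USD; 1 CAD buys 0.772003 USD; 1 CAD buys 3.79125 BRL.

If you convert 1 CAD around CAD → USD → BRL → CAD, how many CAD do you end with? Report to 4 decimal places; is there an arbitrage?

1.0176 (arbitrage exists)

Around CAD → USD → BRL → CAD: 1 × 0.772003 ÷ 0.200104 ÷ 3.79125 = 1.017609
Product > 1; profitable direction is CAD → USD → BRL → CAD.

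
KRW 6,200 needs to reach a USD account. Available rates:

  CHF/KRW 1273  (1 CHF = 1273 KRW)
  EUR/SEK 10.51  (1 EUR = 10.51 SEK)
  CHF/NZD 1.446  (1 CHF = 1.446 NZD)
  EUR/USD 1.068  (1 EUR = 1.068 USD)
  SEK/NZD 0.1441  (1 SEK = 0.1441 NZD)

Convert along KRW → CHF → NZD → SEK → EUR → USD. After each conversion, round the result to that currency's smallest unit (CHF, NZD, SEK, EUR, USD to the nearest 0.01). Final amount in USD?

USD 4.97

KRW 6,200 ÷ 1273 = CHF 4.87
CHF 4.87 × 1.446 = NZD 7.04
NZD 7.04 ÷ 0.1441 = SEK 48.85
SEK 48.85 ÷ 10.51 = EUR 4.65
EUR 4.65 × 1.068 = USD 4.97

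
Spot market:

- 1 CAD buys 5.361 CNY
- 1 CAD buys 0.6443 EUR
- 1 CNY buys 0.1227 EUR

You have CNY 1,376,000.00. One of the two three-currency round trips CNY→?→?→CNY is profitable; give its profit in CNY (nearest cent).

Profitable loop is CNY → EUR → CAD → CNY:
CNY 1,376,000.00 × 0.1227 = EUR 168,835.20
EUR 168,835.20 ÷ 0.6443 = CAD 262,044.39
CAD 262,044.39 × 5.361 = CNY 1,404,819.97
Profit = CNY 1,404,819.97 − CNY 1,376,000.00

Profit: CNY 28,819.97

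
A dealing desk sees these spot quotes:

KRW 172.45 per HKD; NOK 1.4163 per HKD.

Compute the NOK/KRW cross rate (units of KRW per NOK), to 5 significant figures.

NOK/KRW = 121.76

1 NOK ÷ 1.4163 = 0.706065 HKD
0.706065 HKD × 172.45 = 121.761 KRW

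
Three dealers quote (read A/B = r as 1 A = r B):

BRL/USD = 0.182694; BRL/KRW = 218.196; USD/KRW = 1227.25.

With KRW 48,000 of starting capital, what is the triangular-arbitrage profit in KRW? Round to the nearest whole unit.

Profit: KRW 1,323

Profitable loop is KRW → BRL → USD → KRW:
KRW 48,000 ÷ 218.196 = BRL 219.99
BRL 219.99 × 0.182694 = USD 40.19
USD 40.19 × 1227.25 = KRW 49,323
Profit = KRW 49,323 − KRW 48,000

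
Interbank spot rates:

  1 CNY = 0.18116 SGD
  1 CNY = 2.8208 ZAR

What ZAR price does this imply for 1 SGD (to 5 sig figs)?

SGD/ZAR = 15.571

1 SGD ÷ 0.18116 = 5.51998 CNY
5.51998 CNY × 2.8208 = 15.5708 ZAR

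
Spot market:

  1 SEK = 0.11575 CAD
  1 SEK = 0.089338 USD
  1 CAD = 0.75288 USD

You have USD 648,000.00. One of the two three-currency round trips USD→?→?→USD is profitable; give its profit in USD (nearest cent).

Profitable loop is USD → CAD → SEK → USD:
USD 648,000.00 ÷ 0.75288 = CAD 860,694.93
CAD 860,694.93 ÷ 0.11575 = SEK 7,435,809.34
SEK 7,435,809.34 × 0.089338 = USD 664,300.34
Profit = USD 664,300.34 − USD 648,000.00

Profit: USD 16,300.34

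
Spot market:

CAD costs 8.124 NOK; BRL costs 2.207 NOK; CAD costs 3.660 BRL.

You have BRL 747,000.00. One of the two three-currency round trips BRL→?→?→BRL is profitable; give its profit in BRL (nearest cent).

Profitable loop is BRL → CAD → NOK → BRL:
BRL 747,000.00 ÷ 3.660 = CAD 204,098.36
CAD 204,098.36 × 8.124 = NOK 1,658,095.08
NOK 1,658,095.08 ÷ 2.207 = BRL 751,289.12
Profit = BRL 751,289.12 − BRL 747,000.00

Profit: BRL 4,289.12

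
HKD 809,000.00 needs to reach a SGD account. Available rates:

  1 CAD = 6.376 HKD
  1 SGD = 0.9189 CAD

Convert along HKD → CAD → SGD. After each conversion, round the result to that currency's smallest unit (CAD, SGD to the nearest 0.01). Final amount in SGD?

SGD 138,080.38

HKD 809,000.00 ÷ 6.376 = CAD 126,882.06
CAD 126,882.06 ÷ 0.9189 = SGD 138,080.38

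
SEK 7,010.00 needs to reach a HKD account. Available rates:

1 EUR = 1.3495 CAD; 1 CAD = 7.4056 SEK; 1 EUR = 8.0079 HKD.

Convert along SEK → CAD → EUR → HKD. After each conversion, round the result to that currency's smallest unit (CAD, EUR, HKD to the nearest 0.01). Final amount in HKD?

HKD 5,616.98

SEK 7,010.00 ÷ 7.4056 = CAD 946.58
CAD 946.58 ÷ 1.3495 = EUR 701.43
EUR 701.43 × 8.0079 = HKD 5,616.98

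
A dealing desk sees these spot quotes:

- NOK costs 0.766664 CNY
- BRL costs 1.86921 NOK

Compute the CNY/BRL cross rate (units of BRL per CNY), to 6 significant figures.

CNY/BRL = 0.697809

1 CNY ÷ 0.766664 = 1.30435 NOK
1.30435 NOK ÷ 1.86921 = 0.697809 BRL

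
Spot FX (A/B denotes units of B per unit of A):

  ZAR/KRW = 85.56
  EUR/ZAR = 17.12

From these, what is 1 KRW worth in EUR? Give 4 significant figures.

1 KRW ÷ 85.56 = 0.0116877 ZAR
0.0116877 ZAR ÷ 17.12 = 0.000682693 EUR

KRW/EUR = 0.0006827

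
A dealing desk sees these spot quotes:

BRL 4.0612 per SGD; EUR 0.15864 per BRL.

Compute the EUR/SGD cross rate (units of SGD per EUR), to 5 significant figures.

1 EUR ÷ 0.15864 = 6.30358 BRL
6.30358 BRL ÷ 4.0612 = 1.55215 SGD

EUR/SGD = 1.5521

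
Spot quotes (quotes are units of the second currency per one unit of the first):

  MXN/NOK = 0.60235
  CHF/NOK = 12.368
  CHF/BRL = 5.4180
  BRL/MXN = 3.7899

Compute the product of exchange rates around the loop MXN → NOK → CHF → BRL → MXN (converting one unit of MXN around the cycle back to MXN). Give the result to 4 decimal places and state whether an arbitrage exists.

Around MXN → NOK → CHF → BRL → MXN: 1 × 0.60235 ÷ 12.368 × 5.4180 × 3.7899 = 1.000037
Product ≈ 1 (deviation 0.004%, within rounding noise).

1.0000 (no arbitrage)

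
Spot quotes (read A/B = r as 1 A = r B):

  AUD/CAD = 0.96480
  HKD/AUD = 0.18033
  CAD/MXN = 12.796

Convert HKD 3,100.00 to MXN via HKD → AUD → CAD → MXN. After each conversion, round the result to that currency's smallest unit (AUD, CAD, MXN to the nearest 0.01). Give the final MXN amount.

MXN 6,901.39

HKD 3,100.00 × 0.18033 = AUD 559.02
AUD 559.02 × 0.96480 = CAD 539.34
CAD 539.34 × 12.796 = MXN 6,901.39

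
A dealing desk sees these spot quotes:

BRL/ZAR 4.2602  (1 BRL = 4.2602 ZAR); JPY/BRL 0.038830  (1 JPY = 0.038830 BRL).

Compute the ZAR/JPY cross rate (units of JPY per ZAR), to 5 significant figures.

ZAR/JPY = 6.0451

1 ZAR ÷ 4.2602 = 0.234731 BRL
0.234731 BRL ÷ 0.038830 = 6.04509 JPY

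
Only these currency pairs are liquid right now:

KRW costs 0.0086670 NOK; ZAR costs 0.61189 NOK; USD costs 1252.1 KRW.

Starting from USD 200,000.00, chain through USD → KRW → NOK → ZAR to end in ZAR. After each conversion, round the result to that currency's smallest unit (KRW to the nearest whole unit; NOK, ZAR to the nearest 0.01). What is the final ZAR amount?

ZAR 3,547,026.66

USD 200,000.00 × 1252.1 = KRW 250,420,000
KRW 250,420,000 × 0.0086670 = NOK 2,170,390.14
NOK 2,170,390.14 ÷ 0.61189 = ZAR 3,547,026.66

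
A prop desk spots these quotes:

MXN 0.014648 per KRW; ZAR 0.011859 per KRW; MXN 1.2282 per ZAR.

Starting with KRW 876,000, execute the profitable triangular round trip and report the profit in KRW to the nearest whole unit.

Profitable loop is KRW → MXN → ZAR → KRW:
KRW 876,000 × 0.014648 = MXN 12,831.65
MXN 12,831.65 ÷ 1.2282 = ZAR 10,447.52
ZAR 10,447.52 ÷ 0.011859 = KRW 880,978
Profit = KRW 880,978 − KRW 876,000

Profit: KRW 4,978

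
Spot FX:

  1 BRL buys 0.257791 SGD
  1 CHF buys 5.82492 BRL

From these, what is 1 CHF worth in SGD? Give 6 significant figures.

1 CHF × 5.82492 = 5.82492 BRL
5.82492 BRL × 0.257791 = 1.50161 SGD

CHF/SGD = 1.50161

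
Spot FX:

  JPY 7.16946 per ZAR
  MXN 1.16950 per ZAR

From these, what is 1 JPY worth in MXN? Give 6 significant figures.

JPY/MXN = 0.163122

1 JPY ÷ 7.16946 = 0.139481 ZAR
0.139481 ZAR × 1.16950 = 0.163122 MXN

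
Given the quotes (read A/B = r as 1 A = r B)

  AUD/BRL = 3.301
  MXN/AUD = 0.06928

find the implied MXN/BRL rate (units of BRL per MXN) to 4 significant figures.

MXN/BRL = 0.2287

1 MXN × 0.06928 = 0.06928 AUD
0.06928 AUD × 3.301 = 0.228693 BRL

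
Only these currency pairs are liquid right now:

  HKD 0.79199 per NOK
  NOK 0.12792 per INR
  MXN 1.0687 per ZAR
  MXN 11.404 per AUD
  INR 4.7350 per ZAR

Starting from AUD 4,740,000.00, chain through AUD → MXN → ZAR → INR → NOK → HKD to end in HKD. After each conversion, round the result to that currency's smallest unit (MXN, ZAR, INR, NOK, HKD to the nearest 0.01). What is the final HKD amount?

HKD 24,263,747.23

AUD 4,740,000.00 × 11.404 = MXN 54,054,960.00
MXN 54,054,960.00 ÷ 1.0687 = ZAR 50,580,106.67
ZAR 50,580,106.67 × 4.7350 = INR 239,496,805.08
INR 239,496,805.08 × 0.12792 = NOK 30,636,431.31
NOK 30,636,431.31 × 0.79199 = HKD 24,263,747.23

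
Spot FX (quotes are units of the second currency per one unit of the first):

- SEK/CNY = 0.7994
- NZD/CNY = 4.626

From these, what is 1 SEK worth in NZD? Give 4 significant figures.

SEK/NZD = 0.1728

1 SEK × 0.7994 = 0.7994 CNY
0.7994 CNY ÷ 4.626 = 0.172806 NZD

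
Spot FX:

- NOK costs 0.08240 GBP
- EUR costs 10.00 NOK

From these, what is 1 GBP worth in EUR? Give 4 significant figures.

GBP/EUR = 1.214

1 GBP ÷ 0.08240 = 12.1359 NOK
12.1359 NOK ÷ 10.00 = 1.21359 EUR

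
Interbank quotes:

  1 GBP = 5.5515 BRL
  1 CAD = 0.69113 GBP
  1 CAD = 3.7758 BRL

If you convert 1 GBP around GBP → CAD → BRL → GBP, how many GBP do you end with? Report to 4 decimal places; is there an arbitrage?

0.9841 (arbitrage exists)

Around GBP → CAD → BRL → GBP: 1 ÷ 0.69113 × 3.7758 ÷ 5.5515 = 0.984099
Product < 1; profitable direction is GBP → BRL → CAD → GBP.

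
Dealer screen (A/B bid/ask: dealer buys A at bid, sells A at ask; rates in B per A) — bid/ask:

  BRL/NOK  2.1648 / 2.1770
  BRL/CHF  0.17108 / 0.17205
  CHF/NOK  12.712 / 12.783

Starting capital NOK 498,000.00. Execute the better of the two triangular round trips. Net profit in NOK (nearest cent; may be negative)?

Best loop NOK → BRL → CHF → NOK:
NOK 498,000.00 ÷ 2.1770 (buy BRL at ask) = BRL 228,755.17
BRL 228,755.17 × 0.17108 (sell BRL at bid) = CHF 39,135.43
CHF 39,135.43 × 12.712 (sell CHF at bid) = NOK 497,489.64

Net result: NOK -510.36 (no profitable arbitrage after spreads)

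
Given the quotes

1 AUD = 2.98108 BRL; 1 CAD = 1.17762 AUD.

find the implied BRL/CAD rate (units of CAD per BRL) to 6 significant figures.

BRL/CAD = 0.284853

1 BRL ÷ 2.98108 = 0.335449 AUD
0.335449 AUD ÷ 1.17762 = 0.284853 CAD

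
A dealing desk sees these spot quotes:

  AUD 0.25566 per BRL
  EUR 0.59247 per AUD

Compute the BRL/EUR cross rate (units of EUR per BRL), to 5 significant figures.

BRL/EUR = 0.15147

1 BRL × 0.25566 = 0.25566 AUD
0.25566 AUD × 0.59247 = 0.151471 EUR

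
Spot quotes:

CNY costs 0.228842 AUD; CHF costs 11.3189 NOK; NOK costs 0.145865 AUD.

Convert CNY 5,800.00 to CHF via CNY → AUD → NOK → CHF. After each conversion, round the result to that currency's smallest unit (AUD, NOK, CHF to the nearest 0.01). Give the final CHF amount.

CNY 5,800.00 × 0.228842 = AUD 1,327.28
AUD 1,327.28 ÷ 0.145865 = NOK 9,099.37
NOK 9,099.37 ÷ 11.3189 = CHF 803.91

CHF 803.91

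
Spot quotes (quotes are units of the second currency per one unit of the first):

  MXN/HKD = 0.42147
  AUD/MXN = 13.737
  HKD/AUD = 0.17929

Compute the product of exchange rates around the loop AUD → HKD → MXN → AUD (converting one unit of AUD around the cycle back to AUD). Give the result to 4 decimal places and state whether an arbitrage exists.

Around AUD → HKD → MXN → AUD: 1 ÷ 0.17929 ÷ 0.42147 ÷ 13.737 = 0.963353
Product < 1; profitable direction is AUD → MXN → HKD → AUD.

0.9634 (arbitrage exists)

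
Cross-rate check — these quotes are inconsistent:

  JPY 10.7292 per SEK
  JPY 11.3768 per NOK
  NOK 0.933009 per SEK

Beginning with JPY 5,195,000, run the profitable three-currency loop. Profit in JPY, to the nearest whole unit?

Profitable loop is JPY → NOK → SEK → JPY:
JPY 5,195,000 ÷ 11.3768 = NOK 456,631.04
NOK 456,631.04 ÷ 0.933009 = SEK 489,417.61
SEK 489,417.61 × 10.7292 = JPY 5,251,059
Profit = JPY 5,251,059 − JPY 5,195,000

Profit: JPY 56,059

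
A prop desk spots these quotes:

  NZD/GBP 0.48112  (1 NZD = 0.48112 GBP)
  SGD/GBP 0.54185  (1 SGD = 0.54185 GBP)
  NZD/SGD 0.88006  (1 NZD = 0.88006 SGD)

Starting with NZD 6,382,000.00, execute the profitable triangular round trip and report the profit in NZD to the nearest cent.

Profit: NZD 57,006.31

Profitable loop is NZD → GBP → SGD → NZD:
NZD 6,382,000.00 × 0.48112 = GBP 3,070,507.84
GBP 3,070,507.84 ÷ 0.54185 = SGD 5,666,711.89
SGD 5,666,711.89 ÷ 0.88006 = NZD 6,439,006.31
Profit = NZD 6,439,006.31 − NZD 6,382,000.00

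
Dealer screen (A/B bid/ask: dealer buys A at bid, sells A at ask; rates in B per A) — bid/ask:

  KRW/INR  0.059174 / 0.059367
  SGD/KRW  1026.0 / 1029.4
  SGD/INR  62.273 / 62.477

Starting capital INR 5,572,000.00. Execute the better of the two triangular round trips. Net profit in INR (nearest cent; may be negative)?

Best loop INR → KRW → SGD → INR:
INR 5,572,000.00 ÷ 0.059367 (buy KRW at ask) = KRW 93,856,857
KRW 93,856,857 ÷ 1029.4 (buy SGD at ask) = SGD 91,176.27
SGD 91,176.27 × 62.273 (sell SGD at bid) = INR 5,677,820.11

Net profit: INR 105,820.11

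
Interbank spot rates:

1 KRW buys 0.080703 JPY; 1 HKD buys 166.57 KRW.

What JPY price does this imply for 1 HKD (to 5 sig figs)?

HKD/JPY = 13.443

1 HKD × 166.57 = 166.57 KRW
166.57 KRW × 0.080703 = 13.4427 JPY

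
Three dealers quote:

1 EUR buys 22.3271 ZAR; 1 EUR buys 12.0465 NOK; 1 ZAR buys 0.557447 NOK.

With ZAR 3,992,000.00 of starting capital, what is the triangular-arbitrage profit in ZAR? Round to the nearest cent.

Profitable loop is ZAR → NOK → EUR → ZAR:
ZAR 3,992,000.00 × 0.557447 = NOK 2,225,328.42
NOK 2,225,328.42 ÷ 12.0465 = EUR 184,728.21
EUR 184,728.21 × 22.3271 = ZAR 4,124,445.30
Profit = ZAR 4,124,445.30 − ZAR 3,992,000.00

Profit: ZAR 132,445.30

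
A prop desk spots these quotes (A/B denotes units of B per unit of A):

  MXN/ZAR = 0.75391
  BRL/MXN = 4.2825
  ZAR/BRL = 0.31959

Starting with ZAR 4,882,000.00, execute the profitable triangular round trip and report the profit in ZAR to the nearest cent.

Profit: ZAR 155,416.18

Profitable loop is ZAR → BRL → MXN → ZAR:
ZAR 4,882,000.00 × 0.31959 = BRL 1,560,238.38
BRL 1,560,238.38 × 4.2825 = MXN 6,681,720.86
MXN 6,681,720.86 × 0.75391 = ZAR 5,037,416.18
Profit = ZAR 5,037,416.18 − ZAR 4,882,000.00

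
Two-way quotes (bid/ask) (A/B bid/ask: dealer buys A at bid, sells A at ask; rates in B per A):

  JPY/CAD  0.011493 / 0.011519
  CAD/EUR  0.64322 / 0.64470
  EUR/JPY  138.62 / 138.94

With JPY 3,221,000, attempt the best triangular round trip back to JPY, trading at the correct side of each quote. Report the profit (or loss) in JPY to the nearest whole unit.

Best loop JPY → CAD → EUR → JPY:
JPY 3,221,000 × 0.011493 (sell JPY at bid) = CAD 37,018.95
CAD 37,018.95 × 0.64322 (sell CAD at bid) = EUR 23,811.33
EUR 23,811.33 × 138.62 (sell EUR at bid) = JPY 3,300,727

Net profit: JPY 79,727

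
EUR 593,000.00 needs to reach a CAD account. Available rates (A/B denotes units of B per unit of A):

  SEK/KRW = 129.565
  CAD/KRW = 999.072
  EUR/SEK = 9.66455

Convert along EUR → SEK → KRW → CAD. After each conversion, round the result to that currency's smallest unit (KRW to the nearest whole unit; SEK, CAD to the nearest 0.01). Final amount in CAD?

CAD 743,236.86

EUR 593,000.00 × 9.66455 = SEK 5,731,078.15
SEK 5,731,078.15 × 129.565 = KRW 742,547,141
KRW 742,547,141 ÷ 999.072 = CAD 743,236.86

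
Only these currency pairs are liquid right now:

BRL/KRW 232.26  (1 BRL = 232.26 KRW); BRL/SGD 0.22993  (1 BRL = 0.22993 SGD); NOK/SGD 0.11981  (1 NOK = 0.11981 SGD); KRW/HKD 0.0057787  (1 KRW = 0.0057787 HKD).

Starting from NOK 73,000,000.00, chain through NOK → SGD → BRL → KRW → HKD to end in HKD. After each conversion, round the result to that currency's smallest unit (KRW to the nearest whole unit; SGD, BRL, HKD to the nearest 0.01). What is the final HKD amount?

NOK 73,000,000.00 × 0.11981 = SGD 8,746,130.00
SGD 8,746,130.00 ÷ 0.22993 = BRL 38,038,229.03
BRL 38,038,229.03 × 232.26 = KRW 8,834,759,075
KRW 8,834,759,075 × 0.0057787 = HKD 51,053,422.27

HKD 51,053,422.27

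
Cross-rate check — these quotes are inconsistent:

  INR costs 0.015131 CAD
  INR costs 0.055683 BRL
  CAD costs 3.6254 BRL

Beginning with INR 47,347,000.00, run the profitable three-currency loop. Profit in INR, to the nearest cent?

Profit: INR 713,859.16

Profitable loop is INR → BRL → CAD → INR:
INR 47,347,000.00 × 0.055683 = BRL 2,636,423.00
BRL 2,636,423.00 ÷ 3.6254 = CAD 727,208.86
CAD 727,208.86 ÷ 0.015131 = INR 48,060,859.16
Profit = INR 48,060,859.16 − INR 47,347,000.00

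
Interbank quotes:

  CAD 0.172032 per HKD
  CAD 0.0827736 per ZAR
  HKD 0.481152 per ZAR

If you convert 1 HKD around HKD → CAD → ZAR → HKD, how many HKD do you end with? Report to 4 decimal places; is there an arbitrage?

Around HKD → CAD → ZAR → HKD: 1 × 0.172032 ÷ 0.0827736 × 0.481152 = 0.999999
Product ≈ 1 (deviation 0.000%, within rounding noise).

1.0000 (no arbitrage)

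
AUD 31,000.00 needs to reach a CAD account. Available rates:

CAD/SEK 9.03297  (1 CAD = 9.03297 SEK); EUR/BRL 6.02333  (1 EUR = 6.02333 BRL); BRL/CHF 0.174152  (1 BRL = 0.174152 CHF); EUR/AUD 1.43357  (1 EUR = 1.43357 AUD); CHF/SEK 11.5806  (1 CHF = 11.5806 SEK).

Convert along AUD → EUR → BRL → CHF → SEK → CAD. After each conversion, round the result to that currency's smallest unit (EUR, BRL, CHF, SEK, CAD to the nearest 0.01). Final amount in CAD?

CAD 29,080.94

AUD 31,000.00 ÷ 1.43357 = EUR 21,624.34
EUR 21,624.34 × 6.02333 = BRL 130,250.54
BRL 130,250.54 × 0.174152 = CHF 22,683.39
CHF 22,683.39 × 11.5806 = SEK 262,687.27
SEK 262,687.27 ÷ 9.03297 = CAD 29,080.94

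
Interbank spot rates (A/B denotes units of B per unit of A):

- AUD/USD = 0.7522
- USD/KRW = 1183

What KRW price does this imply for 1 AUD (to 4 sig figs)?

1 AUD × 0.7522 = 0.7522 USD
0.7522 USD × 1183 = 889.853 KRW

AUD/KRW = 889.9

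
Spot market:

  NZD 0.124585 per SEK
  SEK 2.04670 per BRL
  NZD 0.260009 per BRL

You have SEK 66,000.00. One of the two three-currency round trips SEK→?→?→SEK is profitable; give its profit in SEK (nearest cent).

Profitable loop is SEK → BRL → NZD → SEK:
SEK 66,000.00 ÷ 2.04670 = BRL 32,247.03
BRL 32,247.03 × 0.260009 = NZD 8,384.52
NZD 8,384.52 ÷ 0.124585 = SEK 67,299.58
Profit = SEK 67,299.58 − SEK 66,000.00

Profit: SEK 1,299.58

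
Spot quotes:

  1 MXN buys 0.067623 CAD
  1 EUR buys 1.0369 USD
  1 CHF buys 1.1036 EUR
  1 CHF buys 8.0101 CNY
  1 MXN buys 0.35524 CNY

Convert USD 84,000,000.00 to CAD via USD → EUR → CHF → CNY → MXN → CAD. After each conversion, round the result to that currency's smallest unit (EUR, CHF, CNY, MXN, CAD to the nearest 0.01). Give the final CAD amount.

CAD 111,928,640.83

USD 84,000,000.00 ÷ 1.0369 = EUR 81,010,704.99
EUR 81,010,704.99 ÷ 1.1036 = CHF 73,405,858.09
CHF 73,405,858.09 × 8.0101 = CNY 587,988,263.89
CNY 587,988,263.89 ÷ 0.35524 = MXN 1,655,185,969.74
MXN 1,655,185,969.74 × 0.067623 = CAD 111,928,640.83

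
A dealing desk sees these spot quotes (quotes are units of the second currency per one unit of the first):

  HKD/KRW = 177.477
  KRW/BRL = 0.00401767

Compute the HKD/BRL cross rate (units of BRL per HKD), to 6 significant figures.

1 HKD × 177.477 = 177.477 KRW
177.477 KRW × 0.00401767 = 0.713044 BRL

HKD/BRL = 0.713044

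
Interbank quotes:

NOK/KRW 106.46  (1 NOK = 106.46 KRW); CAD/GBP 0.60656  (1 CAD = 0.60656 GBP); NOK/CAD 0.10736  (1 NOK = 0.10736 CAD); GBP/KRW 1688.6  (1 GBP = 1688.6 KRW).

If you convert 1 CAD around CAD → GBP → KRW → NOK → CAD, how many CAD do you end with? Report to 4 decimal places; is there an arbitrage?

Around CAD → GBP → KRW → NOK → CAD: 1 × 0.60656 × 1688.6 ÷ 106.46 × 0.10736 = 1.032896
Product > 1; profitable direction is CAD → GBP → KRW → NOK → CAD.

1.0329 (arbitrage exists)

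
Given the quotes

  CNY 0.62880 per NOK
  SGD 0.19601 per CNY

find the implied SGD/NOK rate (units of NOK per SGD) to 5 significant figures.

1 SGD ÷ 0.19601 = 5.10178 CNY
5.10178 CNY ÷ 0.62880 = 8.11352 NOK

SGD/NOK = 8.1135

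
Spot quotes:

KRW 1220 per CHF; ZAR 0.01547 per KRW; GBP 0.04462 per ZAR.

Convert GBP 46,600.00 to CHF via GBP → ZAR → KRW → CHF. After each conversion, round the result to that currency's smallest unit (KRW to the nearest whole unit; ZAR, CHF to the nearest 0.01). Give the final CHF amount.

CHF 55,335.80

GBP 46,600.00 ÷ 0.04462 = ZAR 1,044,374.72
ZAR 1,044,374.72 ÷ 0.01547 = KRW 67,509,678
KRW 67,509,678 ÷ 1220 = CHF 55,335.80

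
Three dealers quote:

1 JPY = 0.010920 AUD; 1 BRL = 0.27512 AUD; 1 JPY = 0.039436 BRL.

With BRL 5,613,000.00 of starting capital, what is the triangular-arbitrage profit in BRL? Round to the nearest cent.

Profit: BRL 36,404.35

Profitable loop is BRL → JPY → AUD → BRL:
BRL 5,613,000.00 ÷ 0.039436 = JPY 142,331,880
JPY 142,331,880 × 0.010920 = AUD 1,554,264.12
AUD 1,554,264.12 ÷ 0.27512 = BRL 5,649,404.35
Profit = BRL 5,649,404.35 − BRL 5,613,000.00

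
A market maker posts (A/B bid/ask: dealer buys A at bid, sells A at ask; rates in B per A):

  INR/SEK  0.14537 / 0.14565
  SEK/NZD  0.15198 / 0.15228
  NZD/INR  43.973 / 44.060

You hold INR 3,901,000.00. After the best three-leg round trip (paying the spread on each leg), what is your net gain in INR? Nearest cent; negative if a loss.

Best loop INR → NZD → SEK → INR:
INR 3,901,000.00 ÷ 44.060 (buy NZD at ask) = NZD 88,538.36
NZD 88,538.36 ÷ 0.15228 (buy SEK at ask) = SEK 581,418.16
SEK 581,418.16 ÷ 0.14565 (buy INR at ask) = INR 3,991,885.73

Net profit: INR 90,885.73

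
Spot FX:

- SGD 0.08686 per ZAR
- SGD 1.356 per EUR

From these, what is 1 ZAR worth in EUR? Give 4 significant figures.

1 ZAR × 0.08686 = 0.08686 SGD
0.08686 SGD ÷ 1.356 = 0.064056 EUR

ZAR/EUR = 0.06406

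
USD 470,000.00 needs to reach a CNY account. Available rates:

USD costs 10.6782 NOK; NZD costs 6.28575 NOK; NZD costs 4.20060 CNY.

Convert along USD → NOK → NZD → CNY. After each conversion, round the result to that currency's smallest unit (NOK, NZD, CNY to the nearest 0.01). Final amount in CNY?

USD 470,000.00 × 10.6782 = NOK 5,018,754.00
NOK 5,018,754.00 ÷ 6.28575 = NZD 798,433.60
NZD 798,433.60 × 4.20060 = CNY 3,353,900.18

CNY 3,353,900.18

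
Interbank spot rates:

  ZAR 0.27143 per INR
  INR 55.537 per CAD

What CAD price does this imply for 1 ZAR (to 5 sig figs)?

ZAR/CAD = 0.066338

1 ZAR ÷ 0.27143 = 3.68419 INR
3.68419 INR ÷ 55.537 = 0.0663376 CAD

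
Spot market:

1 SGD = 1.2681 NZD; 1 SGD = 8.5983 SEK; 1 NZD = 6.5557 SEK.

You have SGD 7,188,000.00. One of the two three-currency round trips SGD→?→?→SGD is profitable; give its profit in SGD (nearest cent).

Profit: SGD 246,437.05

Profitable loop is SGD → SEK → NZD → SGD:
SGD 7,188,000.00 × 8.5983 = SEK 61,804,580.40
SEK 61,804,580.40 ÷ 6.5557 = NZD 9,427,609.62
NZD 9,427,609.62 ÷ 1.2681 = SGD 7,434,437.05
Profit = SGD 7,434,437.05 − SGD 7,188,000.00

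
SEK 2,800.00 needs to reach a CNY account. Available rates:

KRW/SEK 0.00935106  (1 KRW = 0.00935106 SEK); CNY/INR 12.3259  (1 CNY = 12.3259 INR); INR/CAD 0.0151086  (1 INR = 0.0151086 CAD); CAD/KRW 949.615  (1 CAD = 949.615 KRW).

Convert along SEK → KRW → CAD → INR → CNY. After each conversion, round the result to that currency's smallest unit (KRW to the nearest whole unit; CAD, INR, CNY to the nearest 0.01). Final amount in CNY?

CNY 1,693.20

SEK 2,800.00 ÷ 0.00935106 = KRW 299,431
KRW 299,431 ÷ 949.615 = CAD 315.32
CAD 315.32 ÷ 0.0151086 = INR 20,870.23
INR 20,870.23 ÷ 12.3259 = CNY 1,693.20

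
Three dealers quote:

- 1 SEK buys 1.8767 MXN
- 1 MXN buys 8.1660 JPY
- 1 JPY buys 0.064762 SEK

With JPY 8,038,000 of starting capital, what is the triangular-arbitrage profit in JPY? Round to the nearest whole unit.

Profitable loop is JPY → MXN → SEK → JPY:
JPY 8,038,000 ÷ 8.1660 = MXN 984,325.25
MXN 984,325.25 ÷ 1.8767 = SEK 524,497.92
SEK 524,497.92 ÷ 0.064762 = JPY 8,098,853
Profit = JPY 8,098,853 − JPY 8,038,000

Profit: JPY 60,853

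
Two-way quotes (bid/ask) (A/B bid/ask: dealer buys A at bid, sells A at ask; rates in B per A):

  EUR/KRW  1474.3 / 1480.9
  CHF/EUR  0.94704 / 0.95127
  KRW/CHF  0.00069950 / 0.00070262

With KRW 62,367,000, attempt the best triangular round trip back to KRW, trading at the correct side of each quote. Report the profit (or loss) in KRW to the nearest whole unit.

Net profit: KRW 642,323

Best loop KRW → EUR → CHF → KRW:
KRW 62,367,000 ÷ 1480.9 (buy EUR at ask) = EUR 42,114.25
EUR 42,114.25 ÷ 0.95127 (buy CHF at ask) = CHF 44,271.61
CHF 44,271.61 ÷ 0.00070262 (buy KRW at ask) = KRW 63,009,323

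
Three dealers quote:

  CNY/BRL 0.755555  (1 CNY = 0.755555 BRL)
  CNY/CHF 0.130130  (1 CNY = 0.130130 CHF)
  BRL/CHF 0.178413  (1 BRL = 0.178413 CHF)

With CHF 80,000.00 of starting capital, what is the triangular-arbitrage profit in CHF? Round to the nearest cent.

Profitable loop is CHF → CNY → BRL → CHF:
CHF 80,000.00 ÷ 0.130130 = CNY 614,769.85
CNY 614,769.85 × 0.755555 = BRL 464,492.43
BRL 464,492.43 × 0.178413 = CHF 82,871.49
Profit = CHF 82,871.49 − CHF 80,000.00

Profit: CHF 2,871.49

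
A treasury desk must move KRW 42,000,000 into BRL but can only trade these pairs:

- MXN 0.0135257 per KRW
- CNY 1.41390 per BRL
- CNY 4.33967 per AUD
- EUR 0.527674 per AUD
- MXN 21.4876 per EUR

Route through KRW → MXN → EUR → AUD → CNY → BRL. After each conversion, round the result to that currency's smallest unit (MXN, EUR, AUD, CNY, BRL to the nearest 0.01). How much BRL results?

KRW 42,000,000 × 0.0135257 = MXN 568,079.40
MXN 568,079.40 ÷ 21.4876 = EUR 26,437.55
EUR 26,437.55 ÷ 0.527674 = AUD 50,102.05
AUD 50,102.05 × 4.33967 = CNY 217,426.36
CNY 217,426.36 ÷ 1.41390 = BRL 153,777.75

BRL 153,777.75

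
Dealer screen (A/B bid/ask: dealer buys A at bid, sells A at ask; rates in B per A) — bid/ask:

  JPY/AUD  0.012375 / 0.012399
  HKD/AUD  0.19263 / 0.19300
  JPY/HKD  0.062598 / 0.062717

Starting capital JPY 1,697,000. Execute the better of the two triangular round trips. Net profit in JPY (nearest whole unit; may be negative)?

Best loop JPY → AUD → HKD → JPY:
JPY 1,697,000 × 0.012375 (sell JPY at bid) = AUD 21,000.38
AUD 21,000.38 ÷ 0.19300 (buy HKD at ask) = HKD 108,810.23
HKD 108,810.23 ÷ 0.062717 (buy JPY at ask) = JPY 1,734,940

Net profit: JPY 37,940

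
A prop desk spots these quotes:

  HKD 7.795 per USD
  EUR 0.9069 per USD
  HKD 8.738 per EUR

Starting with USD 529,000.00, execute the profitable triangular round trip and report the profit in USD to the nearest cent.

Profitable loop is USD → EUR → HKD → USD:
USD 529,000.00 × 0.9069 = EUR 479,750.10
EUR 479,750.10 × 8.738 = HKD 4,192,056.37
HKD 4,192,056.37 ÷ 7.795 = USD 537,787.86
Profit = USD 537,787.86 − USD 529,000.00

Profit: USD 8,787.86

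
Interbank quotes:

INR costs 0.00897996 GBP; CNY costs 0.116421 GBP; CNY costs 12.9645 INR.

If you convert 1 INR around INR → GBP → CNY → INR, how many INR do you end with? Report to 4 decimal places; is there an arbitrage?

Around INR → GBP → CNY → INR: 1 × 0.00897996 ÷ 0.116421 × 12.9645 = 0.999997
Product ≈ 1 (deviation 0.000%, within rounding noise).

1.0000 (no arbitrage)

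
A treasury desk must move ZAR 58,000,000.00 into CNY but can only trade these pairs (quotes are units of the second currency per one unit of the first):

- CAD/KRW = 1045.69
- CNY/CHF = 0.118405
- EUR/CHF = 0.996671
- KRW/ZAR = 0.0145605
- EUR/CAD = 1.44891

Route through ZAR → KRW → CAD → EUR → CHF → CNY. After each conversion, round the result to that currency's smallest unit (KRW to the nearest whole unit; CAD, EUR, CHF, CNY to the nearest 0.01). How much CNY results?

ZAR 58,000,000.00 ÷ 0.0145605 = KRW 3,983,379,692
KRW 3,983,379,692 ÷ 1045.69 = CAD 3,809,331.34
CAD 3,809,331.34 ÷ 1.44891 = EUR 2,629,101.42
EUR 2,629,101.42 × 0.996671 = CHF 2,620,349.14
CHF 2,620,349.14 ÷ 0.118405 = CNY 22,130,392.64

CNY 22,130,392.64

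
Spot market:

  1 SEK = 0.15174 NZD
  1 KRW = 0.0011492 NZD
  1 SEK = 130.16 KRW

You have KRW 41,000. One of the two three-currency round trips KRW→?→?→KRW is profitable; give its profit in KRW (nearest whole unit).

Profitable loop is KRW → SEK → NZD → KRW:
KRW 41,000 ÷ 130.16 = SEK 315.00
SEK 315.00 × 0.15174 = NZD 47.80
NZD 47.80 ÷ 0.0011492 = KRW 41,592
Profit = KRW 41,592 − KRW 41,000

Profit: KRW 592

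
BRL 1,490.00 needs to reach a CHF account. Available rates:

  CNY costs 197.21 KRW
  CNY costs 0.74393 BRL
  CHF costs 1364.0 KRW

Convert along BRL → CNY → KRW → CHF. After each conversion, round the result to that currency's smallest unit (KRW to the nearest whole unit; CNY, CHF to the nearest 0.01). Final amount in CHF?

BRL 1,490.00 ÷ 0.74393 = CNY 2,002.88
CNY 2,002.88 × 197.21 = KRW 394,988
KRW 394,988 ÷ 1364.0 = CHF 289.58

CHF 289.58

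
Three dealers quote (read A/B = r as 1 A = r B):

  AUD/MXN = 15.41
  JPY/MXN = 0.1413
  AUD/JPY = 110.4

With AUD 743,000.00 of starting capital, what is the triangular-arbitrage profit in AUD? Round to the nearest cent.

Profitable loop is AUD → JPY → MXN → AUD:
AUD 743,000.00 × 110.4 = JPY 82,027,200
JPY 82,027,200 × 0.1413 = MXN 11,590,443.36
MXN 11,590,443.36 ÷ 15.41 = AUD 752,137.79
Profit = AUD 752,137.79 − AUD 743,000.00

Profit: AUD 9,137.79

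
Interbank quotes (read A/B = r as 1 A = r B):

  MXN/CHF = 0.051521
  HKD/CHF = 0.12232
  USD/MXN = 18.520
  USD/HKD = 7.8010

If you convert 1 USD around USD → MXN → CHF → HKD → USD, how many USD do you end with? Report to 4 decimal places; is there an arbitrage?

Around USD → MXN → CHF → HKD → USD: 1 × 18.520 × 0.051521 ÷ 0.12232 ÷ 7.8010 = 0.999948
Product ≈ 1 (deviation 0.005%, within rounding noise).

0.9999 (no arbitrage)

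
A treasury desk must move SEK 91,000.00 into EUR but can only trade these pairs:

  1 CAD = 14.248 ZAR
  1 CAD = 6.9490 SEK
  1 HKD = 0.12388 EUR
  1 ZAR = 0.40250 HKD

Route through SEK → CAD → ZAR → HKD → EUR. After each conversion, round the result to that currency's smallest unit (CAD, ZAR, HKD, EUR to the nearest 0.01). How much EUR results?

EUR 9,303.37

SEK 91,000.00 ÷ 6.9490 = CAD 13,095.41
CAD 13,095.41 × 14.248 = ZAR 186,583.40
ZAR 186,583.40 × 0.40250 = HKD 75,099.82
HKD 75,099.82 × 0.12388 = EUR 9,303.37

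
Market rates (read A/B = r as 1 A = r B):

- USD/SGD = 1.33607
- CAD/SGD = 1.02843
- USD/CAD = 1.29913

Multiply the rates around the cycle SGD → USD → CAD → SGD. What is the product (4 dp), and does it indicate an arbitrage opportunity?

1.0000 (no arbitrage)

Around SGD → USD → CAD → SGD: 1 ÷ 1.33607 × 1.29913 × 1.02843 = 0.999996
Product ≈ 1 (deviation 0.000%, within rounding noise).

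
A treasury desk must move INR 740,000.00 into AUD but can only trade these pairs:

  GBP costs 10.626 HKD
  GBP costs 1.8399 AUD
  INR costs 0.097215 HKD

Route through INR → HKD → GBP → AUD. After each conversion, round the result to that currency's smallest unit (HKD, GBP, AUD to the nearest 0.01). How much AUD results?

INR 740,000.00 × 0.097215 = HKD 71,939.10
HKD 71,939.10 ÷ 10.626 = GBP 6,770.10
GBP 6,770.10 × 1.8399 = AUD 12,456.31

AUD 12,456.31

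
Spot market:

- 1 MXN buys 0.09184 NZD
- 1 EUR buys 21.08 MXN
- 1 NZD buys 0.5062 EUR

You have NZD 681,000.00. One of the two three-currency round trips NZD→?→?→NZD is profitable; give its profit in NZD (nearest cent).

Profitable loop is NZD → MXN → EUR → NZD:
NZD 681,000.00 ÷ 0.09184 = MXN 7,415,069.69
MXN 7,415,069.69 ÷ 21.08 = EUR 351,758.52
EUR 351,758.52 ÷ 0.5062 = NZD 694,900.28
Profit = NZD 694,900.28 − NZD 681,000.00

Profit: NZD 13,900.28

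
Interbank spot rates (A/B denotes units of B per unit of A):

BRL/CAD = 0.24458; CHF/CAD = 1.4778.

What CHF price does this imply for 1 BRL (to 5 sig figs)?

1 BRL × 0.24458 = 0.24458 CAD
0.24458 CAD ÷ 1.4778 = 0.165503 CHF

BRL/CHF = 0.16550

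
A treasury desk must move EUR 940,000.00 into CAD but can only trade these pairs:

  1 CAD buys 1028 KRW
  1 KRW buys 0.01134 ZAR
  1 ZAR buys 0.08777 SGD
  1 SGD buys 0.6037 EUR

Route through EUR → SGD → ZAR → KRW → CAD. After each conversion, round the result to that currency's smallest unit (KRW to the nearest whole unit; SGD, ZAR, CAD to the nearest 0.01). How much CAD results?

CAD 1,521,788.90

EUR 940,000.00 ÷ 0.6037 = SGD 1,557,064.77
SGD 1,557,064.77 ÷ 0.08777 = ZAR 17,740,284.49
ZAR 17,740,284.49 ÷ 0.01134 = KRW 1,564,398,985
KRW 1,564,398,985 ÷ 1028 = CAD 1,521,788.90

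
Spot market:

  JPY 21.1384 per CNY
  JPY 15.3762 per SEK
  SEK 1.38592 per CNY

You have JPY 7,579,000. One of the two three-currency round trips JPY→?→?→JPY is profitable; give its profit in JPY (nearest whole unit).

Profit: JPY 61,591

Profitable loop is JPY → CNY → SEK → JPY:
JPY 7,579,000 ÷ 21.1384 = CNY 358,541.80
CNY 358,541.80 × 1.38592 = SEK 496,910.25
SEK 496,910.25 × 15.3762 = JPY 7,640,591
Profit = JPY 7,640,591 − JPY 7,579,000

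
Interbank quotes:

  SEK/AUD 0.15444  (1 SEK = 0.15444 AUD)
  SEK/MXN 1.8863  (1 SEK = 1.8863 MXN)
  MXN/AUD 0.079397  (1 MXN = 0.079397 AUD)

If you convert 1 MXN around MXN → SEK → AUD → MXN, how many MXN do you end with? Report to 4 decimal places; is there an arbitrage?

1.0312 (arbitrage exists)

Around MXN → SEK → AUD → MXN: 1 ÷ 1.8863 × 0.15444 ÷ 0.079397 = 1.031205
Product > 1; profitable direction is MXN → SEK → AUD → MXN.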